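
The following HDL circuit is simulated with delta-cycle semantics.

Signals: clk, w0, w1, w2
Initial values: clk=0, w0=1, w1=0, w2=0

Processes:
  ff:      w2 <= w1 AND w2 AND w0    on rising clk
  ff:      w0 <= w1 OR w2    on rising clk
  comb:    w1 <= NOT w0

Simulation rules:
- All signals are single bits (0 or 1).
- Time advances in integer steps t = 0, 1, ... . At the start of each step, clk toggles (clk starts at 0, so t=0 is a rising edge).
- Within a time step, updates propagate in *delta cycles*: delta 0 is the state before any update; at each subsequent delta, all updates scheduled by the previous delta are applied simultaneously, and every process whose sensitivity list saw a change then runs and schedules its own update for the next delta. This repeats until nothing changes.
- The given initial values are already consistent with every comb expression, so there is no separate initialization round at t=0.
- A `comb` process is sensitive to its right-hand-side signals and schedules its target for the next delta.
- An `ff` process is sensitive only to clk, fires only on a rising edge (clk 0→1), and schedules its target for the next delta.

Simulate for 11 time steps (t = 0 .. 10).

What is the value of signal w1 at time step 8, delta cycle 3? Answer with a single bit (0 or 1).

1

t0.Δ0 w1=0 w0=1 clk=0 w2=0
t0.Δ1 w1=0 w0=1 clk=1 w2=0
t0.Δ2 w1=0 w0=0 clk=1 w2=0
t0.Δ3 w1=1 w0=0 clk=1 w2=0
t1.Δ0 w1=1 w0=0 clk=1 w2=0
t1.Δ1 w1=1 w0=0 clk=0 w2=0
t2.Δ0 w1=1 w0=0 clk=0 w2=0
t2.Δ1 w1=1 w0=0 clk=1 w2=0
t2.Δ2 w1=1 w0=1 clk=1 w2=0
t2.Δ3 w1=0 w0=1 clk=1 w2=0
t3.Δ0 w1=0 w0=1 clk=1 w2=0
t3.Δ1 w1=0 w0=1 clk=0 w2=0
t4.Δ0 w1=0 w0=1 clk=0 w2=0
t4.Δ1 w1=0 w0=1 clk=1 w2=0
t4.Δ2 w1=0 w0=0 clk=1 w2=0
t4.Δ3 w1=1 w0=0 clk=1 w2=0
t5.Δ0 w1=1 w0=0 clk=1 w2=0
t5.Δ1 w1=1 w0=0 clk=0 w2=0
t6.Δ0 w1=1 w0=0 clk=0 w2=0
t6.Δ1 w1=1 w0=0 clk=1 w2=0
t6.Δ2 w1=1 w0=1 clk=1 w2=0
t6.Δ3 w1=0 w0=1 clk=1 w2=0
t7.Δ0 w1=0 w0=1 clk=1 w2=0
t7.Δ1 w1=0 w0=1 clk=0 w2=0
t8.Δ0 w1=0 w0=1 clk=0 w2=0
t8.Δ1 w1=0 w0=1 clk=1 w2=0
t8.Δ2 w1=0 w0=0 clk=1 w2=0
t8.Δ3 w1=1 w0=0 clk=1 w2=0
t9.Δ0 w1=1 w0=0 clk=1 w2=0
t9.Δ1 w1=1 w0=0 clk=0 w2=0
t10.Δ0 w1=1 w0=0 clk=0 w2=0
t10.Δ1 w1=1 w0=0 clk=1 w2=0
t10.Δ2 w1=1 w0=1 clk=1 w2=0
t10.Δ3 w1=0 w0=1 clk=1 w2=0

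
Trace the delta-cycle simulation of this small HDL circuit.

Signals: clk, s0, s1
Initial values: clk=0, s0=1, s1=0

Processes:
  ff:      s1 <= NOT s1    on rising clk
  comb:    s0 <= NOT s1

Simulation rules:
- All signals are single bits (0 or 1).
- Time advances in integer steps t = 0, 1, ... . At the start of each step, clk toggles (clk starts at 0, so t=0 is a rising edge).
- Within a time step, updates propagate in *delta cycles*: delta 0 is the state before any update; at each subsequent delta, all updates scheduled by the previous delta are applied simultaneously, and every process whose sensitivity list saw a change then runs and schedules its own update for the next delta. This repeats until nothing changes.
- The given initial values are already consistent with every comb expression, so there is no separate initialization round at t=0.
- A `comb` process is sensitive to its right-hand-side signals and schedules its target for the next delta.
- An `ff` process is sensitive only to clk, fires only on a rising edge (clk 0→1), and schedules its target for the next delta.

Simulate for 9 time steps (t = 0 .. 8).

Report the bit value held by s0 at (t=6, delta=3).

t=0 Δ0: s0=1 s1=0 clk=0
  Δ1: clk:0→1
  Δ2: s1:0→1
  Δ3: s0:1→0
  (3Δ to stable)
t=1 Δ0: s0=0 s1=1 clk=1
  Δ1: clk:1→0
  (1Δ to stable)
t=2 Δ0: s0=0 s1=1 clk=0
  Δ1: clk:0→1
  Δ2: s1:1→0
  Δ3: s0:0→1
  (3Δ to stable)
t=3 Δ0: s0=1 s1=0 clk=1
  Δ1: clk:1→0
  (1Δ to stable)
t=4 Δ0: s0=1 s1=0 clk=0
  Δ1: clk:0→1
  Δ2: s1:0→1
  Δ3: s0:1→0
  (3Δ to stable)
t=5 Δ0: s0=0 s1=1 clk=1
  Δ1: clk:1→0
  (1Δ to stable)
t=6 Δ0: s0=0 s1=1 clk=0
  Δ1: clk:0→1
  Δ2: s1:1→0
  Δ3: s0:0→1
  (3Δ to stable)
t=7 Δ0: s0=1 s1=0 clk=1
  Δ1: clk:1→0
  (1Δ to stable)
t=8 Δ0: s0=1 s1=0 clk=0
  Δ1: clk:0→1
  Δ2: s1:0→1
  Δ3: s0:1→0
  (3Δ to stable)

1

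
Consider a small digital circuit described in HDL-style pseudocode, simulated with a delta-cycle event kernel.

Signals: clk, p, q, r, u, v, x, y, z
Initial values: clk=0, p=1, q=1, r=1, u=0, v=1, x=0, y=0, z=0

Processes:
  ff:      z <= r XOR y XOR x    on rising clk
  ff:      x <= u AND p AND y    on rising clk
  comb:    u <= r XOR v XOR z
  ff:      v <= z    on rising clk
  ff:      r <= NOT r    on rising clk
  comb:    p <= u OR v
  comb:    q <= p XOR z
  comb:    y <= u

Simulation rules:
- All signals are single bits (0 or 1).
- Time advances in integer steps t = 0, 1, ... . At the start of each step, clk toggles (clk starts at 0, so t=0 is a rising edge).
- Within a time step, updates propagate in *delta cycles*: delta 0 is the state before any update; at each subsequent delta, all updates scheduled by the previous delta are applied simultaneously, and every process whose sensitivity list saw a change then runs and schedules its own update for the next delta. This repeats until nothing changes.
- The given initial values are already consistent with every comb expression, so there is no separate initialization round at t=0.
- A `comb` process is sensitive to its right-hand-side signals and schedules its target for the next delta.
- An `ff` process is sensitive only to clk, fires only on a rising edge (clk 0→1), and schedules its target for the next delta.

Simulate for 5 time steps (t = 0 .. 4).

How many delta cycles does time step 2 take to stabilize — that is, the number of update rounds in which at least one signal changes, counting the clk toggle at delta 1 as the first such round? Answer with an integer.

t0.Δ0 p=1 r=1 v=1 q=1 u=0 clk=0 x=0 y=0 z=0
t0.Δ1 p=1 r=1 v=1 q=1 u=0 clk=1 x=0 y=0 z=0
t0.Δ2 p=1 r=0 v=0 q=1 u=0 clk=1 x=0 y=0 z=1
t0.Δ3 p=0 r=0 v=0 q=0 u=1 clk=1 x=0 y=0 z=1
t0.Δ4 p=1 r=0 v=0 q=1 u=1 clk=1 x=0 y=1 z=1
t0.Δ5 p=1 r=0 v=0 q=0 u=1 clk=1 x=0 y=1 z=1
t1.Δ0 p=1 r=0 v=0 q=0 u=1 clk=1 x=0 y=1 z=1
t1.Δ1 p=1 r=0 v=0 q=0 u=1 clk=0 x=0 y=1 z=1
t2.Δ0 p=1 r=0 v=0 q=0 u=1 clk=0 x=0 y=1 z=1
t2.Δ1 p=1 r=0 v=0 q=0 u=1 clk=1 x=0 y=1 z=1
t2.Δ2 p=1 r=1 v=1 q=0 u=1 clk=1 x=1 y=1 z=1
t3.Δ0 p=1 r=1 v=1 q=0 u=1 clk=1 x=1 y=1 z=1
t3.Δ1 p=1 r=1 v=1 q=0 u=1 clk=0 x=1 y=1 z=1
t4.Δ0 p=1 r=1 v=1 q=0 u=1 clk=0 x=1 y=1 z=1
t4.Δ1 p=1 r=1 v=1 q=0 u=1 clk=1 x=1 y=1 z=1
t4.Δ2 p=1 r=0 v=1 q=0 u=1 clk=1 x=1 y=1 z=1
t4.Δ3 p=1 r=0 v=1 q=0 u=0 clk=1 x=1 y=1 z=1
t4.Δ4 p=1 r=0 v=1 q=0 u=0 clk=1 x=1 y=0 z=1

2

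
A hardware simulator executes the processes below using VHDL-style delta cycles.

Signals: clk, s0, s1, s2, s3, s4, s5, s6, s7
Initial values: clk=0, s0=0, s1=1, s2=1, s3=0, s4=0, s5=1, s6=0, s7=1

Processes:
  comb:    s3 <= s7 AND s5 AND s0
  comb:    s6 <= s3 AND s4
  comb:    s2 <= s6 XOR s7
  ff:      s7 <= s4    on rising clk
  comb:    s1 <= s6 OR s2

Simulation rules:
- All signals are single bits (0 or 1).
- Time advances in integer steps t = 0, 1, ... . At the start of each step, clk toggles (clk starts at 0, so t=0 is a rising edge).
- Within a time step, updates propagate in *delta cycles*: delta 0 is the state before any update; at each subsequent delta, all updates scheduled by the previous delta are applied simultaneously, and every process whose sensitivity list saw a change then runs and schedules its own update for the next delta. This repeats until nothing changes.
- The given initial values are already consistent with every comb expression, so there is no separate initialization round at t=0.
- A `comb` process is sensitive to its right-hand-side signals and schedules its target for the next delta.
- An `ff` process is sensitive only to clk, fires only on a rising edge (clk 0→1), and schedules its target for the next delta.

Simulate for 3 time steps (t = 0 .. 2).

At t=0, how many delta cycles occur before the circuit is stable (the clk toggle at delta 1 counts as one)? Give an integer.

[bits: clk,s1,s5,s3,s4,s6,s7,s2,s0]
t=0: Δ0=011000110 Δ1=111000110 Δ2=111000010 Δ3=111000000 Δ4=101000000 | 4Δ
t=1: Δ0=101000000 Δ1=001000000 | 1Δ
t=2: Δ0=001000000 Δ1=101000000 | 1Δ

4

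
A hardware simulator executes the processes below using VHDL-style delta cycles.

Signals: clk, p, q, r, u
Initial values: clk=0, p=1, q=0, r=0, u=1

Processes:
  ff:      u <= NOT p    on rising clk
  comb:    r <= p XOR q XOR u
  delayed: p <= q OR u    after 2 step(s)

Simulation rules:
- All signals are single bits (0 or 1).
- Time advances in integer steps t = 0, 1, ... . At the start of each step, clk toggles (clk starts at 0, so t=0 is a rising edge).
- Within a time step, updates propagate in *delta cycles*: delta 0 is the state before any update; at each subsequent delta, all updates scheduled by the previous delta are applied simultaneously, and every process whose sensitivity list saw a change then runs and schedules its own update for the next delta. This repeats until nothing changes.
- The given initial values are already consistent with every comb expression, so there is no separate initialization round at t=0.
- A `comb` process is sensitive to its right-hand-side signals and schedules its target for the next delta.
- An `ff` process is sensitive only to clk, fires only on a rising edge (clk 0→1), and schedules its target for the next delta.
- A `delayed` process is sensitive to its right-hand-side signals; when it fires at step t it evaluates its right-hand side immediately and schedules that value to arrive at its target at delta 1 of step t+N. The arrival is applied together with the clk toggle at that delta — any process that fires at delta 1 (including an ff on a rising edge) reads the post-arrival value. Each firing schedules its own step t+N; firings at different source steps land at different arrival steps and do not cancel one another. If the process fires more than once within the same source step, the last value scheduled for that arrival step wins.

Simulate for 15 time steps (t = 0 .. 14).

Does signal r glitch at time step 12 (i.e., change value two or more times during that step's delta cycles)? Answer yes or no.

t=0 Δ0: r=0 p=1 clk=0 u=1 q=0
  Δ1: clk:0→1
  Δ2: u:1→0
  Δ3: r:0→1
  (3Δ to stable)
t=1 Δ0: r=1 p=1 clk=1 u=0 q=0
  Δ1: clk:1→0
  (1Δ to stable)
t=2 Δ0: r=1 p=1 clk=0 u=0 q=0
  Δ1: p:1→0, clk:0→1
  Δ2: r:1→0, u:0→1
  Δ3: r:0→1
  (3Δ to stable)
t=3 Δ0: r=1 p=0 clk=1 u=1 q=0
  Δ1: clk:1→0
  (1Δ to stable)
t=4 Δ0: r=1 p=0 clk=0 u=1 q=0
  Δ1: p:0→1, clk:0→1
  Δ2: r:1→0, u:1→0
  Δ3: r:0→1
  (3Δ to stable)
t=5 Δ0: r=1 p=1 clk=1 u=0 q=0
  Δ1: clk:1→0
  (1Δ to stable)
t=6 Δ0: r=1 p=1 clk=0 u=0 q=0
  Δ1: p:1→0, clk:0→1
  Δ2: r:1→0, u:0→1
  Δ3: r:0→1
  (3Δ to stable)
t=7 Δ0: r=1 p=0 clk=1 u=1 q=0
  Δ1: clk:1→0
  (1Δ to stable)
t=8 Δ0: r=1 p=0 clk=0 u=1 q=0
  Δ1: p:0→1, clk:0→1
  Δ2: r:1→0, u:1→0
  Δ3: r:0→1
  (3Δ to stable)
t=9 Δ0: r=1 p=1 clk=1 u=0 q=0
  Δ1: clk:1→0
  (1Δ to stable)
t=10 Δ0: r=1 p=1 clk=0 u=0 q=0
  Δ1: p:1→0, clk:0→1
  Δ2: r:1→0, u:0→1
  Δ3: r:0→1
  (3Δ to stable)
t=11 Δ0: r=1 p=0 clk=1 u=1 q=0
  Δ1: clk:1→0
  (1Δ to stable)
t=12 Δ0: r=1 p=0 clk=0 u=1 q=0
  Δ1: p:0→1, clk:0→1
  Δ2: r:1→0, u:1→0
  Δ3: r:0→1
  (3Δ to stable)
t=13 Δ0: r=1 p=1 clk=1 u=0 q=0
  Δ1: clk:1→0
  (1Δ to stable)
t=14 Δ0: r=1 p=1 clk=0 u=0 q=0
  Δ1: p:1→0, clk:0→1
  Δ2: r:1→0, u:0→1
  Δ3: r:0→1
  (3Δ to stable)

yes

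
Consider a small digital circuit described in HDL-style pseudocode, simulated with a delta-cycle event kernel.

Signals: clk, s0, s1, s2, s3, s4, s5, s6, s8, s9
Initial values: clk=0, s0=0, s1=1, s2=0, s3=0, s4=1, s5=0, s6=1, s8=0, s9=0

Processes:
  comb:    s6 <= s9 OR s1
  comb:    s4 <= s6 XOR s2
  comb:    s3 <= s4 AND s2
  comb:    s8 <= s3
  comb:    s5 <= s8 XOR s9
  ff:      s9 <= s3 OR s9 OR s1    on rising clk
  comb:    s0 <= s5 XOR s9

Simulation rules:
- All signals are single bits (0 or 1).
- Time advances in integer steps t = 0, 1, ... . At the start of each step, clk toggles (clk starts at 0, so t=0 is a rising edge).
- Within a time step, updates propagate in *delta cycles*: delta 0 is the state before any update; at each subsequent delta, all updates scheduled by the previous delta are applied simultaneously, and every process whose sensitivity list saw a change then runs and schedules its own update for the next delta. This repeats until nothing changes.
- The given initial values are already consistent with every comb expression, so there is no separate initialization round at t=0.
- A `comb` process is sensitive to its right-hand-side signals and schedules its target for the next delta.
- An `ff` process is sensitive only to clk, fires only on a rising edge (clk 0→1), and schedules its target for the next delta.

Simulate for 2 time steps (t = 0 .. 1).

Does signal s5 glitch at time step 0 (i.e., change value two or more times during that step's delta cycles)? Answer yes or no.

t0.Δ0 s5=0 clk=0 s0=0 s4=1 s3=0 s9=0 s8=0 s1=1 s6=1 s2=0
t0.Δ1 s5=0 clk=1 s0=0 s4=1 s3=0 s9=0 s8=0 s1=1 s6=1 s2=0
t0.Δ2 s5=0 clk=1 s0=0 s4=1 s3=0 s9=1 s8=0 s1=1 s6=1 s2=0
t0.Δ3 s5=1 clk=1 s0=1 s4=1 s3=0 s9=1 s8=0 s1=1 s6=1 s2=0
t0.Δ4 s5=1 clk=1 s0=0 s4=1 s3=0 s9=1 s8=0 s1=1 s6=1 s2=0
t1.Δ0 s5=1 clk=1 s0=0 s4=1 s3=0 s9=1 s8=0 s1=1 s6=1 s2=0
t1.Δ1 s5=1 clk=0 s0=0 s4=1 s3=0 s9=1 s8=0 s1=1 s6=1 s2=0

no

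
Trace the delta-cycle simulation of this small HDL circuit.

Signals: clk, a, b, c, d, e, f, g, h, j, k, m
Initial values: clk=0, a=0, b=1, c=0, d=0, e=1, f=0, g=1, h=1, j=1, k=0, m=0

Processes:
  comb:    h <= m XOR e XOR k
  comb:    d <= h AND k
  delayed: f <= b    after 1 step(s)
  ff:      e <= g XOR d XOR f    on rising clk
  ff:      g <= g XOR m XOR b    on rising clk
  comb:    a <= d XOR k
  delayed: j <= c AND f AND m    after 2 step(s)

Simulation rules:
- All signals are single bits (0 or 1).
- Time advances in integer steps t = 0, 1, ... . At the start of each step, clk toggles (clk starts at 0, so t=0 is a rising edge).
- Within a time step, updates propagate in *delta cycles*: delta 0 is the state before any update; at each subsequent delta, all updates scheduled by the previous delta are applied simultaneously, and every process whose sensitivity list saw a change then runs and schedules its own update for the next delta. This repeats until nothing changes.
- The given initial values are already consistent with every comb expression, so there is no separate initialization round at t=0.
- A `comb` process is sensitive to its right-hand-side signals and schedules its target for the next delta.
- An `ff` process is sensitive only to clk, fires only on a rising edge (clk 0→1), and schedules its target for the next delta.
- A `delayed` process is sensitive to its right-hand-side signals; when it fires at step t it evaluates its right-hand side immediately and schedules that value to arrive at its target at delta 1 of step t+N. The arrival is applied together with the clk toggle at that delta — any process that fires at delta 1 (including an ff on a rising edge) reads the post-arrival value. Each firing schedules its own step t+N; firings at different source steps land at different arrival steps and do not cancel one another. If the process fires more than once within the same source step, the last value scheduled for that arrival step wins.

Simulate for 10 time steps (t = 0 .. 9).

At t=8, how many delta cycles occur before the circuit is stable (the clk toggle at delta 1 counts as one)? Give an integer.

3

[bits: j,c,g,k,clk,h,a,e,m,f,b,d]
t=0: Δ0=101001010010 Δ1=101011010010 Δ2=100011010010 | 2Δ
t=1: Δ0=100011010010 Δ1=100001010010 | 1Δ
t=2: Δ0=100001010010 Δ1=100011010010 Δ2=101011000010 Δ3=101010000010 | 3Δ
t=3: Δ0=101010000010 Δ1=101000000010 | 1Δ
t=4: Δ0=101000000010 Δ1=101010000010 Δ2=100010010010 Δ3=100011010010 | 3Δ
t=5: Δ0=100011010010 Δ1=100001010010 | 1Δ
t=6: Δ0=100001010010 Δ1=100011010010 Δ2=101011000010 Δ3=101010000010 | 3Δ
t=7: Δ0=101010000010 Δ1=101000000010 | 1Δ
t=8: Δ0=101000000010 Δ1=101010000010 Δ2=100010010010 Δ3=100011010010 | 3Δ
t=9: Δ0=100011010010 Δ1=100001010010 | 1Δ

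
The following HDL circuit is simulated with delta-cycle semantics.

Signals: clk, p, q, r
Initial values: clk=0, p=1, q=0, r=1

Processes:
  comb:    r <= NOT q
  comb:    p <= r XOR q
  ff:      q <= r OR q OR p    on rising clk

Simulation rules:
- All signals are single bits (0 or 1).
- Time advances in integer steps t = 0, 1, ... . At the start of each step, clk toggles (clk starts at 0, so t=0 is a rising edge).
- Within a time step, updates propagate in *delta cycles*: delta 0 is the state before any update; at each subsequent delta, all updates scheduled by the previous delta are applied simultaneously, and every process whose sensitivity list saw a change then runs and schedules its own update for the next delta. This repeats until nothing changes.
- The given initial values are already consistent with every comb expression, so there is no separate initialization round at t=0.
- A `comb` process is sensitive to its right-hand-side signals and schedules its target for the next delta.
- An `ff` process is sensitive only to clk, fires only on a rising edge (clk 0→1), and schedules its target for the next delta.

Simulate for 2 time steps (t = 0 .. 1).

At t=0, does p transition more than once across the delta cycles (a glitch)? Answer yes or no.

yes

[bits: r,q,p,clk]
t=0: Δ0=1010 Δ1=1011 Δ2=1111 Δ3=0101 Δ4=0111 | 4Δ
t=1: Δ0=0111 Δ1=0110 | 1Δ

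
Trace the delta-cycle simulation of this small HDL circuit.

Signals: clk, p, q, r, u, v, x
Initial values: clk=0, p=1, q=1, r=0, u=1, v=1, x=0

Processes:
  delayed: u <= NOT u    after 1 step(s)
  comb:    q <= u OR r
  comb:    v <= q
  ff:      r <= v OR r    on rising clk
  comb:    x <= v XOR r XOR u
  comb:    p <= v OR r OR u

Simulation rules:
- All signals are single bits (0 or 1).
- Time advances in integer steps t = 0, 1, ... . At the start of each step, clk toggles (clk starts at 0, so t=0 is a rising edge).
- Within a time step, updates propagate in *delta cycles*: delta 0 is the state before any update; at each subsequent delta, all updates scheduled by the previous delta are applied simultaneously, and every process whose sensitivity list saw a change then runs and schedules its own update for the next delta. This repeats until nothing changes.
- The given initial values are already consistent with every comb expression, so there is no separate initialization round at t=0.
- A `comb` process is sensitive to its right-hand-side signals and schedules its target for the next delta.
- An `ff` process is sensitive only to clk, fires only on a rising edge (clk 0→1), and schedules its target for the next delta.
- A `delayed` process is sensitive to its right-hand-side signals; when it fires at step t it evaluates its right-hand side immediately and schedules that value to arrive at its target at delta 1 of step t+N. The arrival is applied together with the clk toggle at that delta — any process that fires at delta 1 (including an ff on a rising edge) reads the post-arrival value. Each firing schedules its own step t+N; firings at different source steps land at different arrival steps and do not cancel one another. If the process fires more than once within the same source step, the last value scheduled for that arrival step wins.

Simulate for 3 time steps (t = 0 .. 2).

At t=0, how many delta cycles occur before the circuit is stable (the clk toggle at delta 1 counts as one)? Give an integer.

3

t=0 Δ0: r=0 v=1 x=0 q=1 u=1 clk=0 p=1
  Δ1: clk:0→1
  Δ2: r:0→1
  Δ3: x:0→1
  (3Δ to stable)
t=1 Δ0: r=1 v=1 x=1 q=1 u=1 clk=1 p=1
  Δ1: clk:1→0
  (1Δ to stable)
t=2 Δ0: r=1 v=1 x=1 q=1 u=1 clk=0 p=1
  Δ1: clk:0→1
  (1Δ to stable)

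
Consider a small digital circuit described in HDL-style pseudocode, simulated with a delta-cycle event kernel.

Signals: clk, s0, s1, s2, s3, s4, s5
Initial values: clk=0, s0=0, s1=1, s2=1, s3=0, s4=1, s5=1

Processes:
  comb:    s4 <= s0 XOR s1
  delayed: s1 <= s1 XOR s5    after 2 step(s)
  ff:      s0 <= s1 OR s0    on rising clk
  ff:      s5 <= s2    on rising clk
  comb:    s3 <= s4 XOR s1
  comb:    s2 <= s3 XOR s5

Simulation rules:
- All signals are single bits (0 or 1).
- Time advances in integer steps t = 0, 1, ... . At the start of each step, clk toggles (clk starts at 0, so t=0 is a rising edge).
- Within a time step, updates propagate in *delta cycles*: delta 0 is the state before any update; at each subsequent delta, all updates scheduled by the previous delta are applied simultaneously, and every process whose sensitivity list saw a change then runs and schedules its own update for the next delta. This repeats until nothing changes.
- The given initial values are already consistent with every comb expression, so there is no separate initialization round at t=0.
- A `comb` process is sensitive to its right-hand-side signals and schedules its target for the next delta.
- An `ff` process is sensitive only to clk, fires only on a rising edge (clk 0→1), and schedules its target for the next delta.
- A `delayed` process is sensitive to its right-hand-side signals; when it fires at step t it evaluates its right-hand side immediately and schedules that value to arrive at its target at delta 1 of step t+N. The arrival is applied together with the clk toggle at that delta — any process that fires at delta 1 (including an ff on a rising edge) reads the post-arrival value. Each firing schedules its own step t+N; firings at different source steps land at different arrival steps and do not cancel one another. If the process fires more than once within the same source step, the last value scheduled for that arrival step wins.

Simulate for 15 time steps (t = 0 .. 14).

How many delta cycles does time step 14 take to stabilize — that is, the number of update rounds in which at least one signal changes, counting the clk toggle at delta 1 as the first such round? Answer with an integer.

t0.Δ0 s3=0 clk=0 s5=1 s2=1 s0=0 s1=1 s4=1
t0.Δ1 s3=0 clk=1 s5=1 s2=1 s0=0 s1=1 s4=1
t0.Δ2 s3=0 clk=1 s5=1 s2=1 s0=1 s1=1 s4=1
t0.Δ3 s3=0 clk=1 s5=1 s2=1 s0=1 s1=1 s4=0
t0.Δ4 s3=1 clk=1 s5=1 s2=1 s0=1 s1=1 s4=0
t0.Δ5 s3=1 clk=1 s5=1 s2=0 s0=1 s1=1 s4=0
t1.Δ0 s3=1 clk=1 s5=1 s2=0 s0=1 s1=1 s4=0
t1.Δ1 s3=1 clk=0 s5=1 s2=0 s0=1 s1=1 s4=0
t2.Δ0 s3=1 clk=0 s5=1 s2=0 s0=1 s1=1 s4=0
t2.Δ1 s3=1 clk=1 s5=1 s2=0 s0=1 s1=1 s4=0
t2.Δ2 s3=1 clk=1 s5=0 s2=0 s0=1 s1=1 s4=0
t2.Δ3 s3=1 clk=1 s5=0 s2=1 s0=1 s1=1 s4=0
t3.Δ0 s3=1 clk=1 s5=0 s2=1 s0=1 s1=1 s4=0
t3.Δ1 s3=1 clk=0 s5=0 s2=1 s0=1 s1=1 s4=0
t4.Δ0 s3=1 clk=0 s5=0 s2=1 s0=1 s1=1 s4=0
t4.Δ1 s3=1 clk=1 s5=0 s2=1 s0=1 s1=1 s4=0
t4.Δ2 s3=1 clk=1 s5=1 s2=1 s0=1 s1=1 s4=0
t4.Δ3 s3=1 clk=1 s5=1 s2=0 s0=1 s1=1 s4=0
t5.Δ0 s3=1 clk=1 s5=1 s2=0 s0=1 s1=1 s4=0
t5.Δ1 s3=1 clk=0 s5=1 s2=0 s0=1 s1=1 s4=0
t6.Δ0 s3=1 clk=0 s5=1 s2=0 s0=1 s1=1 s4=0
t6.Δ1 s3=1 clk=1 s5=1 s2=0 s0=1 s1=0 s4=0
t6.Δ2 s3=0 clk=1 s5=0 s2=0 s0=1 s1=0 s4=1
t6.Δ3 s3=1 clk=1 s5=0 s2=0 s0=1 s1=0 s4=1
t6.Δ4 s3=1 clk=1 s5=0 s2=1 s0=1 s1=0 s4=1
t7.Δ0 s3=1 clk=1 s5=0 s2=1 s0=1 s1=0 s4=1
t7.Δ1 s3=1 clk=0 s5=0 s2=1 s0=1 s1=0 s4=1
t8.Δ0 s3=1 clk=0 s5=0 s2=1 s0=1 s1=0 s4=1
t8.Δ1 s3=1 clk=1 s5=0 s2=1 s0=1 s1=0 s4=1
t8.Δ2 s3=1 clk=1 s5=1 s2=1 s0=1 s1=0 s4=1
t8.Δ3 s3=1 clk=1 s5=1 s2=0 s0=1 s1=0 s4=1
t9.Δ0 s3=1 clk=1 s5=1 s2=0 s0=1 s1=0 s4=1
t9.Δ1 s3=1 clk=0 s5=1 s2=0 s0=1 s1=0 s4=1
t10.Δ0 s3=1 clk=0 s5=1 s2=0 s0=1 s1=0 s4=1
t10.Δ1 s3=1 clk=1 s5=1 s2=0 s0=1 s1=1 s4=1
t10.Δ2 s3=0 clk=1 s5=0 s2=0 s0=1 s1=1 s4=0
t10.Δ3 s3=1 clk=1 s5=0 s2=0 s0=1 s1=1 s4=0
t10.Δ4 s3=1 clk=1 s5=0 s2=1 s0=1 s1=1 s4=0
t11.Δ0 s3=1 clk=1 s5=0 s2=1 s0=1 s1=1 s4=0
t11.Δ1 s3=1 clk=0 s5=0 s2=1 s0=1 s1=1 s4=0
t12.Δ0 s3=1 clk=0 s5=0 s2=1 s0=1 s1=1 s4=0
t12.Δ1 s3=1 clk=1 s5=0 s2=1 s0=1 s1=1 s4=0
t12.Δ2 s3=1 clk=1 s5=1 s2=1 s0=1 s1=1 s4=0
t12.Δ3 s3=1 clk=1 s5=1 s2=0 s0=1 s1=1 s4=0
t13.Δ0 s3=1 clk=1 s5=1 s2=0 s0=1 s1=1 s4=0
t13.Δ1 s3=1 clk=0 s5=1 s2=0 s0=1 s1=1 s4=0
t14.Δ0 s3=1 clk=0 s5=1 s2=0 s0=1 s1=1 s4=0
t14.Δ1 s3=1 clk=1 s5=1 s2=0 s0=1 s1=0 s4=0
t14.Δ2 s3=0 clk=1 s5=0 s2=0 s0=1 s1=0 s4=1
t14.Δ3 s3=1 clk=1 s5=0 s2=0 s0=1 s1=0 s4=1
t14.Δ4 s3=1 clk=1 s5=0 s2=1 s0=1 s1=0 s4=1

4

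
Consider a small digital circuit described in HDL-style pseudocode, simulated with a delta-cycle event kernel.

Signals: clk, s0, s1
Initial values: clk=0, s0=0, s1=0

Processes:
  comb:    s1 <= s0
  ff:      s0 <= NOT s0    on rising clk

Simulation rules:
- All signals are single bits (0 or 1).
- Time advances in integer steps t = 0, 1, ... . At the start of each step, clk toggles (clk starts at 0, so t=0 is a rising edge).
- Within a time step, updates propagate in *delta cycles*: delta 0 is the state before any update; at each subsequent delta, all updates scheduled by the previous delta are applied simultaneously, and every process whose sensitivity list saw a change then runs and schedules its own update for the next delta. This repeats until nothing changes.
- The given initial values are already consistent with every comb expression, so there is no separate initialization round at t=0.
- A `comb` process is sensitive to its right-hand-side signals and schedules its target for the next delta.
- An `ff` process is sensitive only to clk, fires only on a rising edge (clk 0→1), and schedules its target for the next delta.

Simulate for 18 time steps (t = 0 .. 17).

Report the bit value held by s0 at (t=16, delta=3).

t0.Δ0 s1=0 clk=0 s0=0
t0.Δ1 s1=0 clk=1 s0=0
t0.Δ2 s1=0 clk=1 s0=1
t0.Δ3 s1=1 clk=1 s0=1
t1.Δ0 s1=1 clk=1 s0=1
t1.Δ1 s1=1 clk=0 s0=1
t2.Δ0 s1=1 clk=0 s0=1
t2.Δ1 s1=1 clk=1 s0=1
t2.Δ2 s1=1 clk=1 s0=0
t2.Δ3 s1=0 clk=1 s0=0
t3.Δ0 s1=0 clk=1 s0=0
t3.Δ1 s1=0 clk=0 s0=0
t4.Δ0 s1=0 clk=0 s0=0
t4.Δ1 s1=0 clk=1 s0=0
t4.Δ2 s1=0 clk=1 s0=1
t4.Δ3 s1=1 clk=1 s0=1
t5.Δ0 s1=1 clk=1 s0=1
t5.Δ1 s1=1 clk=0 s0=1
t6.Δ0 s1=1 clk=0 s0=1
t6.Δ1 s1=1 clk=1 s0=1
t6.Δ2 s1=1 clk=1 s0=0
t6.Δ3 s1=0 clk=1 s0=0
t7.Δ0 s1=0 clk=1 s0=0
t7.Δ1 s1=0 clk=0 s0=0
t8.Δ0 s1=0 clk=0 s0=0
t8.Δ1 s1=0 clk=1 s0=0
t8.Δ2 s1=0 clk=1 s0=1
t8.Δ3 s1=1 clk=1 s0=1
t9.Δ0 s1=1 clk=1 s0=1
t9.Δ1 s1=1 clk=0 s0=1
t10.Δ0 s1=1 clk=0 s0=1
t10.Δ1 s1=1 clk=1 s0=1
t10.Δ2 s1=1 clk=1 s0=0
t10.Δ3 s1=0 clk=1 s0=0
t11.Δ0 s1=0 clk=1 s0=0
t11.Δ1 s1=0 clk=0 s0=0
t12.Δ0 s1=0 clk=0 s0=0
t12.Δ1 s1=0 clk=1 s0=0
t12.Δ2 s1=0 clk=1 s0=1
t12.Δ3 s1=1 clk=1 s0=1
t13.Δ0 s1=1 clk=1 s0=1
t13.Δ1 s1=1 clk=0 s0=1
t14.Δ0 s1=1 clk=0 s0=1
t14.Δ1 s1=1 clk=1 s0=1
t14.Δ2 s1=1 clk=1 s0=0
t14.Δ3 s1=0 clk=1 s0=0
t15.Δ0 s1=0 clk=1 s0=0
t15.Δ1 s1=0 clk=0 s0=0
t16.Δ0 s1=0 clk=0 s0=0
t16.Δ1 s1=0 clk=1 s0=0
t16.Δ2 s1=0 clk=1 s0=1
t16.Δ3 s1=1 clk=1 s0=1
t17.Δ0 s1=1 clk=1 s0=1
t17.Δ1 s1=1 clk=0 s0=1

1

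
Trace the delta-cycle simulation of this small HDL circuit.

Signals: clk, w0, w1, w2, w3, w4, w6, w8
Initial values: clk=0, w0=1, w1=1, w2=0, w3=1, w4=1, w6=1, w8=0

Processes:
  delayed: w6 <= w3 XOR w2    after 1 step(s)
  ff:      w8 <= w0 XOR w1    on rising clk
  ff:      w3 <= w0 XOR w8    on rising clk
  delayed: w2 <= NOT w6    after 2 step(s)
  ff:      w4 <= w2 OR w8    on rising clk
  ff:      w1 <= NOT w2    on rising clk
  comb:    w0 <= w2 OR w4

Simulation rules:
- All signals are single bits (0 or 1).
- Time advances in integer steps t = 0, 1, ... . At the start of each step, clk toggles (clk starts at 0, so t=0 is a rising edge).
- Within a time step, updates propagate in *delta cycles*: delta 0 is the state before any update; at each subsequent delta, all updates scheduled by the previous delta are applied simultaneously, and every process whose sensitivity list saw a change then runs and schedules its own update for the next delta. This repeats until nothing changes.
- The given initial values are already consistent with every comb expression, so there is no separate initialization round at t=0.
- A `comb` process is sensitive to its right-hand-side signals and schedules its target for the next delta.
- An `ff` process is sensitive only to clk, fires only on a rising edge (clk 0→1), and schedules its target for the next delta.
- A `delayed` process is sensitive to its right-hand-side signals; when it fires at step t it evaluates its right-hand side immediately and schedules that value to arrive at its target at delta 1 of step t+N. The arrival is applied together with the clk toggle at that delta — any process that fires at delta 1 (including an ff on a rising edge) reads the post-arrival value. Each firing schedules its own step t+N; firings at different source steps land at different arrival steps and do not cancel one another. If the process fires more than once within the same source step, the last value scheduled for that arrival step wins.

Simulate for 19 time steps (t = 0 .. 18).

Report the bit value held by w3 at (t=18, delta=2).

[bits: clk,w2,w3,w8,w1,w4,w0,w6]
t=0: Δ0=00101111 Δ1=10101111 Δ2=10101011 Δ3=10101001 | 3Δ
t=1: Δ0=10101001 Δ1=00101001 | 1Δ
t=2: Δ0=00101001 Δ1=10101001 Δ2=10011001 | 2Δ
t=3: Δ0=10011001 Δ1=00011000 | 1Δ
t=4: Δ0=00011000 Δ1=10011000 Δ2=10111100 Δ3=10111110 | 3Δ
t=5: Δ0=10111110 Δ1=01111111 | 1Δ
t=6: Δ0=01111111 Δ1=11111110 Δ2=11000110 | 2Δ
t=7: Δ0=11000110 Δ1=00000111 | 1Δ
t=8: Δ0=00000111 Δ1=11000110 Δ2=11110110 | 2Δ
t=9: Δ0=11110110 Δ1=00110110 | 1Δ
t=10: Δ0=00110110 Δ1=11110111 Δ2=11010111 | 2Δ
t=11: Δ0=11010111 Δ1=01010111 | 1Δ
t=12: Δ0=01010111 Δ1=10010111 Δ2=10011111 | 2Δ
t=13: Δ0=10011111 Δ1=00011110 | 1Δ
t=14: Δ0=00011110 Δ1=10011110 Δ2=10001110 | 2Δ
t=15: Δ0=10001110 Δ1=01001110 | 1Δ
t=16: Δ0=01001110 Δ1=11001111 Δ2=11100111 | 2Δ
t=17: Δ0=11100111 Δ1=01100110 | 1Δ
t=18: Δ0=01100110 Δ1=10100110 Δ2=10111010 Δ3=10111000 | 3Δ

1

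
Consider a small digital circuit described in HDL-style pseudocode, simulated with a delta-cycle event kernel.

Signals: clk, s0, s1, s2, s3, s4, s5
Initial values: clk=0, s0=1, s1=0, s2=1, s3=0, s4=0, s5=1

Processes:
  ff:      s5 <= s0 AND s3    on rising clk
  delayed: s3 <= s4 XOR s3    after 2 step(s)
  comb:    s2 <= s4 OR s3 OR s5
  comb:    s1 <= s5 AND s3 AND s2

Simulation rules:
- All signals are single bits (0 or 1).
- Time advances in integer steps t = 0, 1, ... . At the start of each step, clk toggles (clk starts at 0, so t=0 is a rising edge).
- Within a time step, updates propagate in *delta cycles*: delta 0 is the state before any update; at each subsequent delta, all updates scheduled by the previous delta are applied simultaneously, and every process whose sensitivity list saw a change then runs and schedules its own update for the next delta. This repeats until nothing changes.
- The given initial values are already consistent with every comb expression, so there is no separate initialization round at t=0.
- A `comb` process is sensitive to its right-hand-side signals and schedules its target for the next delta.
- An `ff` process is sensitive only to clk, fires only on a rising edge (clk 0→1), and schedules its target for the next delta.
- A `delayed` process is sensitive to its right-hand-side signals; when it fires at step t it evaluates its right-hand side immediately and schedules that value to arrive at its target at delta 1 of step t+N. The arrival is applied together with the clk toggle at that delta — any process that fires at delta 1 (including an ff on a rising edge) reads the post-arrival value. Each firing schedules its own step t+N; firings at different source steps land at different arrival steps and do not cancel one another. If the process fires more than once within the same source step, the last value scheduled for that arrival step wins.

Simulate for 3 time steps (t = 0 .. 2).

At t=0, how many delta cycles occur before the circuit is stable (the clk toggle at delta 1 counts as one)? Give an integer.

3

t0.Δ0 s0=1 s1=0 s5=1 s3=0 s4=0 s2=1 clk=0
t0.Δ1 s0=1 s1=0 s5=1 s3=0 s4=0 s2=1 clk=1
t0.Δ2 s0=1 s1=0 s5=0 s3=0 s4=0 s2=1 clk=1
t0.Δ3 s0=1 s1=0 s5=0 s3=0 s4=0 s2=0 clk=1
t1.Δ0 s0=1 s1=0 s5=0 s3=0 s4=0 s2=0 clk=1
t1.Δ1 s0=1 s1=0 s5=0 s3=0 s4=0 s2=0 clk=0
t2.Δ0 s0=1 s1=0 s5=0 s3=0 s4=0 s2=0 clk=0
t2.Δ1 s0=1 s1=0 s5=0 s3=0 s4=0 s2=0 clk=1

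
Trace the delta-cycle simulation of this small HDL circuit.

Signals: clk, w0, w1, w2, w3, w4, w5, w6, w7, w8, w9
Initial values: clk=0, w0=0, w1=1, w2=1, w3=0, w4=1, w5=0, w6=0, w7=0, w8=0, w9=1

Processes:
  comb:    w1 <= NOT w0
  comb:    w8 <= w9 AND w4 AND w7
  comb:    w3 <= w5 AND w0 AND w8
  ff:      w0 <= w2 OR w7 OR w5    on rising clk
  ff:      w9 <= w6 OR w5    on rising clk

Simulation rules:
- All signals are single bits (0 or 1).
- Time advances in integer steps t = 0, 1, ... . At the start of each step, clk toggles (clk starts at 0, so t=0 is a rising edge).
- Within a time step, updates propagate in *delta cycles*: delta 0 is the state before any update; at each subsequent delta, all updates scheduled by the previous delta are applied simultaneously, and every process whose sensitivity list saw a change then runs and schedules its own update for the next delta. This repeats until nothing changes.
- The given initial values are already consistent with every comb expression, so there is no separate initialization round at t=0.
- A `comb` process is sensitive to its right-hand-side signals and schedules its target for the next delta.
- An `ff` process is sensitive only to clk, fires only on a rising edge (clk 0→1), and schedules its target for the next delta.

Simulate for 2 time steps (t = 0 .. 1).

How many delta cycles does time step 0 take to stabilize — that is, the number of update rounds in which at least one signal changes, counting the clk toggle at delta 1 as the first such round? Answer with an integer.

[bits: w4,w0,w3,w1,w7,clk,w9,w6,w8,w5,w2]
t=0: Δ0=10010010001 Δ1=10010110001 Δ2=11010100001 Δ3=11000100001 | 3Δ
t=1: Δ0=11000100001 Δ1=11000000001 | 1Δ

3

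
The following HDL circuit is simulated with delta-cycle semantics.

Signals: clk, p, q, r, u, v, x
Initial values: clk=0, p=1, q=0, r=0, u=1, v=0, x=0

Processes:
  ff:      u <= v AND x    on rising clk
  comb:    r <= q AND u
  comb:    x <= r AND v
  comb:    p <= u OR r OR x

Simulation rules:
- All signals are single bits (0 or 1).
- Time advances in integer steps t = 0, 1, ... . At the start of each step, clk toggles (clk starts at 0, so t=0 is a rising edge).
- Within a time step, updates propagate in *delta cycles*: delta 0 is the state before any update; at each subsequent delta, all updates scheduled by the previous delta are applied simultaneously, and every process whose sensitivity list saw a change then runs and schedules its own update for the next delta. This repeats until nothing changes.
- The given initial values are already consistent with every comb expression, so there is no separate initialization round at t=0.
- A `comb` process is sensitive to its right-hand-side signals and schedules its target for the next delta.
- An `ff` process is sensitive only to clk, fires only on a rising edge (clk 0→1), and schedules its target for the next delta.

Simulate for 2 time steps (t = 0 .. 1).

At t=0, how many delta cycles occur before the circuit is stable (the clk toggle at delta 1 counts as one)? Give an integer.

t0.Δ0 q=0 r=0 clk=0 v=0 p=1 u=1 x=0
t0.Δ1 q=0 r=0 clk=1 v=0 p=1 u=1 x=0
t0.Δ2 q=0 r=0 clk=1 v=0 p=1 u=0 x=0
t0.Δ3 q=0 r=0 clk=1 v=0 p=0 u=0 x=0
t1.Δ0 q=0 r=0 clk=1 v=0 p=0 u=0 x=0
t1.Δ1 q=0 r=0 clk=0 v=0 p=0 u=0 x=0

3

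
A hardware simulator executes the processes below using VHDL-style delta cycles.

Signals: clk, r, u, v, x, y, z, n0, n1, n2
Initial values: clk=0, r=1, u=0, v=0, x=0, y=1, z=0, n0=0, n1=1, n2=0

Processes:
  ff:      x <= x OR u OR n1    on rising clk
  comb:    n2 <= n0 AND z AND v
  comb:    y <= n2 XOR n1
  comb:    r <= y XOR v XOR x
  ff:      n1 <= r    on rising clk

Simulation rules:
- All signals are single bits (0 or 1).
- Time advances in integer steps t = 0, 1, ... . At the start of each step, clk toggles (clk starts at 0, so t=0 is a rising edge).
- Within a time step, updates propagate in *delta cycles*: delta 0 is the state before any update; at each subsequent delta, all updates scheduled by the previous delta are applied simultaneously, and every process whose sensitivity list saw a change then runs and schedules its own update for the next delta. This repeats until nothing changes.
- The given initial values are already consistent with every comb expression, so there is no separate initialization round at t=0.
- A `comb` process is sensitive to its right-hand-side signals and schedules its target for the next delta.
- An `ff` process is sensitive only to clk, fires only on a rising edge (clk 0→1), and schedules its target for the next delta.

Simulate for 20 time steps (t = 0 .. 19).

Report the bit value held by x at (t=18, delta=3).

1

t0.Δ0 n1=1 r=1 u=0 clk=0 v=0 n2=0 y=1 n0=0 x=0 z=0
t0.Δ1 n1=1 r=1 u=0 clk=1 v=0 n2=0 y=1 n0=0 x=0 z=0
t0.Δ2 n1=1 r=1 u=0 clk=1 v=0 n2=0 y=1 n0=0 x=1 z=0
t0.Δ3 n1=1 r=0 u=0 clk=1 v=0 n2=0 y=1 n0=0 x=1 z=0
t1.Δ0 n1=1 r=0 u=0 clk=1 v=0 n2=0 y=1 n0=0 x=1 z=0
t1.Δ1 n1=1 r=0 u=0 clk=0 v=0 n2=0 y=1 n0=0 x=1 z=0
t2.Δ0 n1=1 r=0 u=0 clk=0 v=0 n2=0 y=1 n0=0 x=1 z=0
t2.Δ1 n1=1 r=0 u=0 clk=1 v=0 n2=0 y=1 n0=0 x=1 z=0
t2.Δ2 n1=0 r=0 u=0 clk=1 v=0 n2=0 y=1 n0=0 x=1 z=0
t2.Δ3 n1=0 r=0 u=0 clk=1 v=0 n2=0 y=0 n0=0 x=1 z=0
t2.Δ4 n1=0 r=1 u=0 clk=1 v=0 n2=0 y=0 n0=0 x=1 z=0
t3.Δ0 n1=0 r=1 u=0 clk=1 v=0 n2=0 y=0 n0=0 x=1 z=0
t3.Δ1 n1=0 r=1 u=0 clk=0 v=0 n2=0 y=0 n0=0 x=1 z=0
t4.Δ0 n1=0 r=1 u=0 clk=0 v=0 n2=0 y=0 n0=0 x=1 z=0
t4.Δ1 n1=0 r=1 u=0 clk=1 v=0 n2=0 y=0 n0=0 x=1 z=0
t4.Δ2 n1=1 r=1 u=0 clk=1 v=0 n2=0 y=0 n0=0 x=1 z=0
t4.Δ3 n1=1 r=1 u=0 clk=1 v=0 n2=0 y=1 n0=0 x=1 z=0
t4.Δ4 n1=1 r=0 u=0 clk=1 v=0 n2=0 y=1 n0=0 x=1 z=0
t5.Δ0 n1=1 r=0 u=0 clk=1 v=0 n2=0 y=1 n0=0 x=1 z=0
t5.Δ1 n1=1 r=0 u=0 clk=0 v=0 n2=0 y=1 n0=0 x=1 z=0
t6.Δ0 n1=1 r=0 u=0 clk=0 v=0 n2=0 y=1 n0=0 x=1 z=0
t6.Δ1 n1=1 r=0 u=0 clk=1 v=0 n2=0 y=1 n0=0 x=1 z=0
t6.Δ2 n1=0 r=0 u=0 clk=1 v=0 n2=0 y=1 n0=0 x=1 z=0
t6.Δ3 n1=0 r=0 u=0 clk=1 v=0 n2=0 y=0 n0=0 x=1 z=0
t6.Δ4 n1=0 r=1 u=0 clk=1 v=0 n2=0 y=0 n0=0 x=1 z=0
t7.Δ0 n1=0 r=1 u=0 clk=1 v=0 n2=0 y=0 n0=0 x=1 z=0
t7.Δ1 n1=0 r=1 u=0 clk=0 v=0 n2=0 y=0 n0=0 x=1 z=0
t8.Δ0 n1=0 r=1 u=0 clk=0 v=0 n2=0 y=0 n0=0 x=1 z=0
t8.Δ1 n1=0 r=1 u=0 clk=1 v=0 n2=0 y=0 n0=0 x=1 z=0
t8.Δ2 n1=1 r=1 u=0 clk=1 v=0 n2=0 y=0 n0=0 x=1 z=0
t8.Δ3 n1=1 r=1 u=0 clk=1 v=0 n2=0 y=1 n0=0 x=1 z=0
t8.Δ4 n1=1 r=0 u=0 clk=1 v=0 n2=0 y=1 n0=0 x=1 z=0
t9.Δ0 n1=1 r=0 u=0 clk=1 v=0 n2=0 y=1 n0=0 x=1 z=0
t9.Δ1 n1=1 r=0 u=0 clk=0 v=0 n2=0 y=1 n0=0 x=1 z=0
t10.Δ0 n1=1 r=0 u=0 clk=0 v=0 n2=0 y=1 n0=0 x=1 z=0
t10.Δ1 n1=1 r=0 u=0 clk=1 v=0 n2=0 y=1 n0=0 x=1 z=0
t10.Δ2 n1=0 r=0 u=0 clk=1 v=0 n2=0 y=1 n0=0 x=1 z=0
t10.Δ3 n1=0 r=0 u=0 clk=1 v=0 n2=0 y=0 n0=0 x=1 z=0
t10.Δ4 n1=0 r=1 u=0 clk=1 v=0 n2=0 y=0 n0=0 x=1 z=0
t11.Δ0 n1=0 r=1 u=0 clk=1 v=0 n2=0 y=0 n0=0 x=1 z=0
t11.Δ1 n1=0 r=1 u=0 clk=0 v=0 n2=0 y=0 n0=0 x=1 z=0
t12.Δ0 n1=0 r=1 u=0 clk=0 v=0 n2=0 y=0 n0=0 x=1 z=0
t12.Δ1 n1=0 r=1 u=0 clk=1 v=0 n2=0 y=0 n0=0 x=1 z=0
t12.Δ2 n1=1 r=1 u=0 clk=1 v=0 n2=0 y=0 n0=0 x=1 z=0
t12.Δ3 n1=1 r=1 u=0 clk=1 v=0 n2=0 y=1 n0=0 x=1 z=0
t12.Δ4 n1=1 r=0 u=0 clk=1 v=0 n2=0 y=1 n0=0 x=1 z=0
t13.Δ0 n1=1 r=0 u=0 clk=1 v=0 n2=0 y=1 n0=0 x=1 z=0
t13.Δ1 n1=1 r=0 u=0 clk=0 v=0 n2=0 y=1 n0=0 x=1 z=0
t14.Δ0 n1=1 r=0 u=0 clk=0 v=0 n2=0 y=1 n0=0 x=1 z=0
t14.Δ1 n1=1 r=0 u=0 clk=1 v=0 n2=0 y=1 n0=0 x=1 z=0
t14.Δ2 n1=0 r=0 u=0 clk=1 v=0 n2=0 y=1 n0=0 x=1 z=0
t14.Δ3 n1=0 r=0 u=0 clk=1 v=0 n2=0 y=0 n0=0 x=1 z=0
t14.Δ4 n1=0 r=1 u=0 clk=1 v=0 n2=0 y=0 n0=0 x=1 z=0
t15.Δ0 n1=0 r=1 u=0 clk=1 v=0 n2=0 y=0 n0=0 x=1 z=0
t15.Δ1 n1=0 r=1 u=0 clk=0 v=0 n2=0 y=0 n0=0 x=1 z=0
t16.Δ0 n1=0 r=1 u=0 clk=0 v=0 n2=0 y=0 n0=0 x=1 z=0
t16.Δ1 n1=0 r=1 u=0 clk=1 v=0 n2=0 y=0 n0=0 x=1 z=0
t16.Δ2 n1=1 r=1 u=0 clk=1 v=0 n2=0 y=0 n0=0 x=1 z=0
t16.Δ3 n1=1 r=1 u=0 clk=1 v=0 n2=0 y=1 n0=0 x=1 z=0
t16.Δ4 n1=1 r=0 u=0 clk=1 v=0 n2=0 y=1 n0=0 x=1 z=0
t17.Δ0 n1=1 r=0 u=0 clk=1 v=0 n2=0 y=1 n0=0 x=1 z=0
t17.Δ1 n1=1 r=0 u=0 clk=0 v=0 n2=0 y=1 n0=0 x=1 z=0
t18.Δ0 n1=1 r=0 u=0 clk=0 v=0 n2=0 y=1 n0=0 x=1 z=0
t18.Δ1 n1=1 r=0 u=0 clk=1 v=0 n2=0 y=1 n0=0 x=1 z=0
t18.Δ2 n1=0 r=0 u=0 clk=1 v=0 n2=0 y=1 n0=0 x=1 z=0
t18.Δ3 n1=0 r=0 u=0 clk=1 v=0 n2=0 y=0 n0=0 x=1 z=0
t18.Δ4 n1=0 r=1 u=0 clk=1 v=0 n2=0 y=0 n0=0 x=1 z=0
t19.Δ0 n1=0 r=1 u=0 clk=1 v=0 n2=0 y=0 n0=0 x=1 z=0
t19.Δ1 n1=0 r=1 u=0 clk=0 v=0 n2=0 y=0 n0=0 x=1 z=0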